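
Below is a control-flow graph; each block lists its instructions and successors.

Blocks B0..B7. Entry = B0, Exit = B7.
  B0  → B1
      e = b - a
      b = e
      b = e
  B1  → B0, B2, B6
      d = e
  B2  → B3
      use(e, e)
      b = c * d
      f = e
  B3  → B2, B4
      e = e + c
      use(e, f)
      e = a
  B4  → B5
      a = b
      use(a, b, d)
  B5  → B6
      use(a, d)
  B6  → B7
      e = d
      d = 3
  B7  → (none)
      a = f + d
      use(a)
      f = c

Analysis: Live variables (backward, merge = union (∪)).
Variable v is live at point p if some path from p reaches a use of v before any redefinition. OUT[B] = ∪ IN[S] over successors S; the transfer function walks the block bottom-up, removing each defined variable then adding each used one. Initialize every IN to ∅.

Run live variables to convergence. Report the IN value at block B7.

Fixpoint table:
  B0:   IN={a, b, c, f}   OUT={a, b, c, e, f}
  B1:   IN={a, b, c, e, f}   OUT={a, b, c, d, e, f}
  B2:   IN={a, c, d, e}   OUT={a, b, c, d, e, f}
  B3:   IN={a, b, c, d, e, f}   OUT={a, b, c, d, e, f}
  B4:   IN={b, c, d, f}   OUT={a, c, d, f}
  B5:   IN={a, c, d, f}   OUT={c, d, f}
  B6:   IN={c, d, f}   OUT={c, d, f}
  B7:   IN={c, d, f}   OUT={}

B7 is the boundary node: OUT[B7] = {}
Applying B7's transfer function to that OUT value gives IN[B7] (row B7 above).

Answer: {c, d, f}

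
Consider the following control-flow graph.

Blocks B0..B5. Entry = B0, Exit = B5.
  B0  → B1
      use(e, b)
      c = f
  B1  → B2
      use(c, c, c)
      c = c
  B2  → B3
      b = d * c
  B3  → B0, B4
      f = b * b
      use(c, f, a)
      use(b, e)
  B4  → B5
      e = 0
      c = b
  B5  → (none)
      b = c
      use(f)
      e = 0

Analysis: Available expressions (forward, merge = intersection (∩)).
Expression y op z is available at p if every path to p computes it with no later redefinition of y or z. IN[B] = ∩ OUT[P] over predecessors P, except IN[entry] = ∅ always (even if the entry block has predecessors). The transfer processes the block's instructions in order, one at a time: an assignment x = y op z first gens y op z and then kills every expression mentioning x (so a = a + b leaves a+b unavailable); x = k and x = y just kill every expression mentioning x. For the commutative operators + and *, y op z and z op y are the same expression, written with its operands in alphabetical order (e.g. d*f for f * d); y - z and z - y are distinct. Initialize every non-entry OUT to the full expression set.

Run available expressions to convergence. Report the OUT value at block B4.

Answer: {b*b}

Working:
Fixpoint table:
  B0: | IN={} | OUT={}
  B1: | IN={} | OUT={}
  B2: | IN={} | OUT={c*d}
  B3: | IN={c*d} | OUT={b*b, c*d}
  B4: | IN={b*b, c*d} | OUT={b*b}
  B5: | IN={b*b} | OUT={}

Merge at B4: IN[B4] = OUT[B3] = {b*b, c*d}
Applying B4's transfer function to that IN value gives OUT[B4] (row B4 above).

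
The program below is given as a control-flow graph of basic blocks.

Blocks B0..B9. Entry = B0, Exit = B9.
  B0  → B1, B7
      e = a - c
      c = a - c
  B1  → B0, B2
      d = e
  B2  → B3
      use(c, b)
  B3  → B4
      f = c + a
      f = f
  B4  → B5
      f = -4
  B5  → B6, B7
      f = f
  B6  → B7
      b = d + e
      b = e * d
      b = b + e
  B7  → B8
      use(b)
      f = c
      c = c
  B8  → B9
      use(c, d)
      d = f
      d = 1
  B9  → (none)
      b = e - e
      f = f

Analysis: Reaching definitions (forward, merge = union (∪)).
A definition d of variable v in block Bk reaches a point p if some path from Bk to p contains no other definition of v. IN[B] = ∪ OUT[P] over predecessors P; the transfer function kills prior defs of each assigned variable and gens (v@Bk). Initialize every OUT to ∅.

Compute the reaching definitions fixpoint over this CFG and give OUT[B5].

Per-block solution:
  B0: | IN={c@B0, d@B1, e@B0} | OUT={c@B0, d@B1, e@B0}
  B1: | IN={c@B0, d@B1, e@B0} | OUT={c@B0, d@B1, e@B0}
  B2: | IN={c@B0, d@B1, e@B0} | OUT={c@B0, d@B1, e@B0}
  B3: | IN={c@B0, d@B1, e@B0} | OUT={c@B0, d@B1, e@B0, f@B3}
  B4: | IN={c@B0, d@B1, e@B0, f@B3} | OUT={c@B0, d@B1, e@B0, f@B4}
  B5: | IN={c@B0, d@B1, e@B0, f@B4} | OUT={c@B0, d@B1, e@B0, f@B5}
  B6: | IN={c@B0, d@B1, e@B0, f@B5} | OUT={b@B6, c@B0, d@B1, e@B0, f@B5}
  B7: | IN={b@B6, c@B0, d@B1, e@B0, f@B5} | OUT={b@B6, c@B7, d@B1, e@B0, f@B7}
  B8: | IN={b@B6, c@B7, d@B1, e@B0, f@B7} | OUT={b@B6, c@B7, d@B8, e@B0, f@B7}
  B9: | IN={b@B6, c@B7, d@B8, e@B0, f@B7} | OUT={b@B9, c@B7, d@B8, e@B0, f@B9}

Merge at B5: IN[B5] = OUT[B4] = {c@B0, d@B1, e@B0, f@B4}
Applying B5's transfer function to that IN value gives OUT[B5] (row B5 above).

Answer: {c@B0, d@B1, e@B0, f@B5}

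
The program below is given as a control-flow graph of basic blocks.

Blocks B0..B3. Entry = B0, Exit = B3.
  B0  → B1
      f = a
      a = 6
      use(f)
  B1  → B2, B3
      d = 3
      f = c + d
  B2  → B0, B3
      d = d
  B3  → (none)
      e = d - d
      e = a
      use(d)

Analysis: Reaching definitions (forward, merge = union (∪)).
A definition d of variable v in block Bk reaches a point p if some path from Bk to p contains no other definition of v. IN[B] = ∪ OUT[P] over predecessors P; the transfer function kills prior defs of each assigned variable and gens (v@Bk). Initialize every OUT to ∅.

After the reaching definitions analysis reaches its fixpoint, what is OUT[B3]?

Converged values:
  B0: | IN={a@B0, d@B2, f@B1} | OUT={a@B0, d@B2, f@B0}
  B1: | IN={a@B0, d@B2, f@B0} | OUT={a@B0, d@B1, f@B1}
  B2: | IN={a@B0, d@B1, f@B1} | OUT={a@B0, d@B2, f@B1}
  B3: | IN={a@B0, d@B1, d@B2, f@B1} | OUT={a@B0, d@B1, d@B2, e@B3, f@B1}

Merge at B3: IN[B3] = OUT[B1] ⊔ OUT[B2] = {a@B0, d@B1, d@B2, f@B1}
Applying B3's transfer function to that IN value gives OUT[B3] (row B3 above).

Answer: {a@B0, d@B1, d@B2, e@B3, f@B1}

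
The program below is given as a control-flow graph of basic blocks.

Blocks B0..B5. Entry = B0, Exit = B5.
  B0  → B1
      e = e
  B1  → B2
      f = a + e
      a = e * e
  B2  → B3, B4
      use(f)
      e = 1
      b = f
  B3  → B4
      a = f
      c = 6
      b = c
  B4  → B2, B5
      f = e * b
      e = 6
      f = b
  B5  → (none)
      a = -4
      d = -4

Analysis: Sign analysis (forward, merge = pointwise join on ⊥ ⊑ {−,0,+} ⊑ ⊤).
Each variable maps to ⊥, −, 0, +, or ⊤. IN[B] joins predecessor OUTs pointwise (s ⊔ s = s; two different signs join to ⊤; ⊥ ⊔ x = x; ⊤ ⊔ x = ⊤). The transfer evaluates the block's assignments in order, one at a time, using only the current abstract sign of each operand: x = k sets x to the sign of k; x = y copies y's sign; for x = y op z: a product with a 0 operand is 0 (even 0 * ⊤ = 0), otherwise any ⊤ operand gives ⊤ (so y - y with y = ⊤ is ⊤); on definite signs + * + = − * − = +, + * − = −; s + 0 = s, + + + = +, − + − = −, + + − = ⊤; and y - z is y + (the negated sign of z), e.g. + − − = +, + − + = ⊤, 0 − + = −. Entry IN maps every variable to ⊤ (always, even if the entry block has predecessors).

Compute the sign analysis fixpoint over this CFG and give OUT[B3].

Fixpoint table:
  B0:  IN=(all ⊤)  OUT=(all ⊤)
  B1:  IN=(all ⊤)  OUT=(all ⊤)
  B2:  IN=(all ⊤)  OUT={e:+; rest ⊤}
  B3:  IN={e:+; rest ⊤}  OUT={b:+, c:+, e:+; rest ⊤}
  B4:  IN={e:+; rest ⊤}  OUT={e:+; rest ⊤}
  B5:  IN={e:+; rest ⊤}  OUT={a:-, d:-, e:+; rest ⊤}

Merge at B3: IN[B3] = OUT[B2] = {a: ⊤, b: ⊤, c: ⊤, d: ⊤, e: +, f: ⊤}
Applying B3's transfer function to that IN value gives OUT[B3] (row B3 above).

Answer: {a: ⊤, b: +, c: +, d: ⊤, e: +, f: ⊤}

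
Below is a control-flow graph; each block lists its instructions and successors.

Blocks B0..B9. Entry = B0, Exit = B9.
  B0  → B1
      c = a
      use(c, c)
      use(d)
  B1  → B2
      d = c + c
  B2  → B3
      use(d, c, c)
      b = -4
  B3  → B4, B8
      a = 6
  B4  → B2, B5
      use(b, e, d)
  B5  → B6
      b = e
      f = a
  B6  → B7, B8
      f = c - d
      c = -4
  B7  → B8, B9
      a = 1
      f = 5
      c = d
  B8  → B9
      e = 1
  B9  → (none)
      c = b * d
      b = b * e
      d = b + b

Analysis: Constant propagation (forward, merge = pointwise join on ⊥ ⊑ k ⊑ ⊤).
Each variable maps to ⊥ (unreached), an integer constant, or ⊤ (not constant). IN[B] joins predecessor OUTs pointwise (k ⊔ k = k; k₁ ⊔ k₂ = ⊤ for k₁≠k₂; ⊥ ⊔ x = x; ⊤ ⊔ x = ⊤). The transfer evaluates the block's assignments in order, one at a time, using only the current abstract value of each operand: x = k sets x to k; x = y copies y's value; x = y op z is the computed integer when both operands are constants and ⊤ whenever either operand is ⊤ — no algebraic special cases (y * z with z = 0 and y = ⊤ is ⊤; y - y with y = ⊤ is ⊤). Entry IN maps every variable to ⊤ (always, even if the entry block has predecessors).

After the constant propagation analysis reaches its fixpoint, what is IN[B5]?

Fixpoint table:
  B0: | IN=(all ⊤) | OUT=(all ⊤)
  B1: | IN=(all ⊤) | OUT=(all ⊤)
  B2: | IN=(all ⊤) | OUT={b:-4; rest ⊤}
  B3: | IN={b:-4; rest ⊤} | OUT={a:6, b:-4; rest ⊤}
  B4: | IN={a:6, b:-4; rest ⊤} | OUT={a:6, b:-4; rest ⊤}
  B5: | IN={a:6, b:-4; rest ⊤} | OUT={a:6, f:6; rest ⊤}
  B6: | IN={a:6, f:6; rest ⊤} | OUT={a:6, c:-4; rest ⊤}
  B7: | IN={a:6, c:-4; rest ⊤} | OUT={a:1, f:5; rest ⊤}
  B8: | IN=(all ⊤) | OUT={e:1; rest ⊤}
  B9: | IN=(all ⊤) | OUT=(all ⊤)

Merge at B5: IN[B5] = OUT[B4] = {a: 6, b: -4, c: ⊤, d: ⊤, e: ⊤, f: ⊤}

Answer: {a: 6, b: -4, c: ⊤, d: ⊤, e: ⊤, f: ⊤}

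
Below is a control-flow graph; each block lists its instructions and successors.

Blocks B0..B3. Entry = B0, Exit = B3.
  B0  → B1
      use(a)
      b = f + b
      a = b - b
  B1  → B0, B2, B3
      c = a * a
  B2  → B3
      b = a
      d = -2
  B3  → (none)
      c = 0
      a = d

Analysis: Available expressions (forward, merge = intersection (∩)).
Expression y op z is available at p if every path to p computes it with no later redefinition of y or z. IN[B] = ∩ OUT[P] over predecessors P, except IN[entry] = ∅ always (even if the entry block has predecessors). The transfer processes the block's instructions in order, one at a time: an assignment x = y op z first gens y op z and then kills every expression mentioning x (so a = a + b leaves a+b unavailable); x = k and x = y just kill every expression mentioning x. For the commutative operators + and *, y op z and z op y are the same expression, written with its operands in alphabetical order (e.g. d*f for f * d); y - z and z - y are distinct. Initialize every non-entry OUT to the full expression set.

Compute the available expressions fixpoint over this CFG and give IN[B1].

Answer: {b-b}

Derivation:
Converged values:
  B0: | IN={} | OUT={b-b}
  B1: | IN={b-b} | OUT={a*a, b-b}
  B2: | IN={a*a, b-b} | OUT={a*a}
  B3: | IN={a*a} | OUT={}

Merge at B1: IN[B1] = OUT[B0] = {b-b}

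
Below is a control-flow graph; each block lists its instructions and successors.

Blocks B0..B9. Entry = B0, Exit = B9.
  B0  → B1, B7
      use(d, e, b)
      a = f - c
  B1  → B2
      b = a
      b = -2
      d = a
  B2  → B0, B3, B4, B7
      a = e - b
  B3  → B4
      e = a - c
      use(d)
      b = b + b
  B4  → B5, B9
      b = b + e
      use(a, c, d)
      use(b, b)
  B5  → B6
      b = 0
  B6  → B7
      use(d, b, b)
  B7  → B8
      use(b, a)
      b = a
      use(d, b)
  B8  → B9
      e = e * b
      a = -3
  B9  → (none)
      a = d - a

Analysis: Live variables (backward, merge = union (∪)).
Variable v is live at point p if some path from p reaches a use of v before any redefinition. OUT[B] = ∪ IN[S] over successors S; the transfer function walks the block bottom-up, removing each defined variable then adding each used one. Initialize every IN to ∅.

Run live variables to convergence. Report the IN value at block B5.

Fixpoint table:
  B0: | IN={b, c, d, e, f} | OUT={a, b, c, d, e, f}
  B1: | IN={a, c, e, f} | OUT={b, c, d, e, f}
  B2: | IN={b, c, d, e, f} | OUT={a, b, c, d, e, f}
  B3: | IN={a, b, c, d} | OUT={a, b, c, d, e}
  B4: | IN={a, b, c, d, e} | OUT={a, d, e}
  B5: | IN={a, d, e} | OUT={a, b, d, e}
  B6: | IN={a, b, d, e} | OUT={a, b, d, e}
  B7: | IN={a, b, d, e} | OUT={b, d, e}
  B8: | IN={b, d, e} | OUT={a, d}
  B9: | IN={a, d} | OUT={}

Merge at B5: OUT[B5] = IN[B6] = {a, b, d, e}
Applying B5's transfer function to that OUT value gives IN[B5] (row B5 above).

Answer: {a, d, e}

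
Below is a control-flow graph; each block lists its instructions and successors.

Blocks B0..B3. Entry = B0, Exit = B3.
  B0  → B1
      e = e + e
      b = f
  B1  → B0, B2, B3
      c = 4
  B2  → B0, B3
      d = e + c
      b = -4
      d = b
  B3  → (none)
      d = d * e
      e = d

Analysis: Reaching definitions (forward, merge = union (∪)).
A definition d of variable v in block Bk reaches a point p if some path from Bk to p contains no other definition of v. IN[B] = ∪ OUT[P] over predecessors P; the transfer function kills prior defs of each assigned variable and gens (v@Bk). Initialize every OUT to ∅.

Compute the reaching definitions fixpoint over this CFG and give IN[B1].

Answer: {b@B0, c@B1, d@B2, e@B0}

Working:
Per-block solution:
  B0: | IN={b@B0, b@B2, c@B1, d@B2, e@B0} | OUT={b@B0, c@B1, d@B2, e@B0}
  B1: | IN={b@B0, c@B1, d@B2, e@B0} | OUT={b@B0, c@B1, d@B2, e@B0}
  B2: | IN={b@B0, c@B1, d@B2, e@B0} | OUT={b@B2, c@B1, d@B2, e@B0}
  B3: | IN={b@B0, b@B2, c@B1, d@B2, e@B0} | OUT={b@B0, b@B2, c@B1, d@B3, e@B3}

Merge at B1: IN[B1] = OUT[B0] = {b@B0, c@B1, d@B2, e@B0}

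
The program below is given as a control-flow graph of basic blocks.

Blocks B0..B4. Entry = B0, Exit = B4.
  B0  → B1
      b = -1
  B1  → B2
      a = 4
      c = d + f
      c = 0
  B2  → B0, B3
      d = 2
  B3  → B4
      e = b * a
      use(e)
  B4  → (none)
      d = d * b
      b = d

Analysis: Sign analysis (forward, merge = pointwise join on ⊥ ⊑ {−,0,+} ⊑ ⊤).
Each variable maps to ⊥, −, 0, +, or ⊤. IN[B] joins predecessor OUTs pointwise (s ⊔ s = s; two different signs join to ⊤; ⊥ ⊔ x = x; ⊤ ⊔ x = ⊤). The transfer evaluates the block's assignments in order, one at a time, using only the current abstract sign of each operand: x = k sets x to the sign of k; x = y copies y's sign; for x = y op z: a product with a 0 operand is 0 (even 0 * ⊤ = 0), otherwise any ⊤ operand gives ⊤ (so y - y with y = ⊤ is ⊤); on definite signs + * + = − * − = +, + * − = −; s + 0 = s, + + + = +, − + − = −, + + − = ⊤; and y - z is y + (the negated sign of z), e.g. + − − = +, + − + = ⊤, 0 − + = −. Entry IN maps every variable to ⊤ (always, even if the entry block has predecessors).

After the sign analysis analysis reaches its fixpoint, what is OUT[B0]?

Per-block solution:
  B0:  IN=(all ⊤)  OUT={b:-; rest ⊤}
  B1:  IN={b:-; rest ⊤}  OUT={a:+, b:-, c:0; rest ⊤}
  B2:  IN={a:+, b:-, c:0; rest ⊤}  OUT={a:+, b:-, c:0, d:+; rest ⊤}
  B3:  IN={a:+, b:-, c:0, d:+; rest ⊤}  OUT={a:+, b:-, c:0, d:+, e:-; rest ⊤}
  B4:  IN={a:+, b:-, c:0, d:+, e:-; rest ⊤}  OUT={a:+, b:-, c:0, d:-, e:-; rest ⊤}

Merge at B0 (entry node, so the boundary value (all ⊤) is joined with the incoming edge(s)): IN[B0] = (all ⊤) ⊔ OUT[B2] = {a: ⊤, b: ⊤, c: ⊤, d: ⊤, e: ⊤, f: ⊤}
Applying B0's transfer function to that IN value gives OUT[B0] (row B0 above).

Answer: {a: ⊤, b: -, c: ⊤, d: ⊤, e: ⊤, f: ⊤}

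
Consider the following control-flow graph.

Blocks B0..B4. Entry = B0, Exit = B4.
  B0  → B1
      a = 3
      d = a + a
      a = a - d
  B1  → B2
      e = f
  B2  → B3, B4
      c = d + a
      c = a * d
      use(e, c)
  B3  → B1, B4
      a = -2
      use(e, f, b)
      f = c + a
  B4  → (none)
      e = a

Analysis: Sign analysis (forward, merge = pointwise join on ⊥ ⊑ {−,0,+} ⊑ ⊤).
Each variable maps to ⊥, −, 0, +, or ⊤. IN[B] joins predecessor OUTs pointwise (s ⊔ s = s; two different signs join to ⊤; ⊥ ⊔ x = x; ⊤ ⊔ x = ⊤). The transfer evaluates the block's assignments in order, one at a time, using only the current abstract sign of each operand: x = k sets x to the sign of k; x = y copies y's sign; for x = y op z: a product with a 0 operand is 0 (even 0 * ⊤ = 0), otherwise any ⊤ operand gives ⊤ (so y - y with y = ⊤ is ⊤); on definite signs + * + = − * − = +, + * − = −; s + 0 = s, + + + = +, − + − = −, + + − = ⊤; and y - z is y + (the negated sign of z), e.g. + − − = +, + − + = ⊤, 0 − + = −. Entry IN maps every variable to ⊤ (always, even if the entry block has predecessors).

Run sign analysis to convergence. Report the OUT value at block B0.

Fixpoint table:
  B0:   IN=(all ⊤)   OUT={d:+; rest ⊤}
  B1:   IN={d:+; rest ⊤}   OUT={d:+; rest ⊤}
  B2:   IN={d:+; rest ⊤}   OUT={d:+; rest ⊤}
  B3:   IN={d:+; rest ⊤}   OUT={a:-, d:+; rest ⊤}
  B4:   IN={d:+; rest ⊤}   OUT={d:+; rest ⊤}

B0 is the boundary node: IN[B0] = {a: ⊤, b: ⊤, c: ⊤, d: ⊤, e: ⊤, f: ⊤}
Applying B0's transfer function to that IN value gives OUT[B0] (row B0 above).

Answer: {a: ⊤, b: ⊤, c: ⊤, d: +, e: ⊤, f: ⊤}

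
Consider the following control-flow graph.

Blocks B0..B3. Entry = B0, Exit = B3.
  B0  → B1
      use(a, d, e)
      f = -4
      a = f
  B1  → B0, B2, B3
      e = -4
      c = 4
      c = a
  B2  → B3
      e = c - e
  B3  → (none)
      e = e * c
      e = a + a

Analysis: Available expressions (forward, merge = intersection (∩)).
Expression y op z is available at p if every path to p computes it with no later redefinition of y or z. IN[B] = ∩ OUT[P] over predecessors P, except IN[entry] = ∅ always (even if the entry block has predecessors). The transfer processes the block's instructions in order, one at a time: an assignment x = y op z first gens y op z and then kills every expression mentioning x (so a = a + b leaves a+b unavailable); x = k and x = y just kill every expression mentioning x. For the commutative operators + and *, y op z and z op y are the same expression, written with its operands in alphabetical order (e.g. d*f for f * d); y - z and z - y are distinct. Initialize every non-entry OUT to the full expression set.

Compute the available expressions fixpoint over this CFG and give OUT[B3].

Answer: {a+a}

Working:
Converged values:
  B0:  IN={}  OUT={}
  B1:  IN={}  OUT={}
  B2:  IN={}  OUT={}
  B3:  IN={}  OUT={a+a}

Merge at B3: IN[B3] = OUT[B1] ∩ OUT[B2] = {}
Applying B3's transfer function to that IN value gives OUT[B3] (row B3 above).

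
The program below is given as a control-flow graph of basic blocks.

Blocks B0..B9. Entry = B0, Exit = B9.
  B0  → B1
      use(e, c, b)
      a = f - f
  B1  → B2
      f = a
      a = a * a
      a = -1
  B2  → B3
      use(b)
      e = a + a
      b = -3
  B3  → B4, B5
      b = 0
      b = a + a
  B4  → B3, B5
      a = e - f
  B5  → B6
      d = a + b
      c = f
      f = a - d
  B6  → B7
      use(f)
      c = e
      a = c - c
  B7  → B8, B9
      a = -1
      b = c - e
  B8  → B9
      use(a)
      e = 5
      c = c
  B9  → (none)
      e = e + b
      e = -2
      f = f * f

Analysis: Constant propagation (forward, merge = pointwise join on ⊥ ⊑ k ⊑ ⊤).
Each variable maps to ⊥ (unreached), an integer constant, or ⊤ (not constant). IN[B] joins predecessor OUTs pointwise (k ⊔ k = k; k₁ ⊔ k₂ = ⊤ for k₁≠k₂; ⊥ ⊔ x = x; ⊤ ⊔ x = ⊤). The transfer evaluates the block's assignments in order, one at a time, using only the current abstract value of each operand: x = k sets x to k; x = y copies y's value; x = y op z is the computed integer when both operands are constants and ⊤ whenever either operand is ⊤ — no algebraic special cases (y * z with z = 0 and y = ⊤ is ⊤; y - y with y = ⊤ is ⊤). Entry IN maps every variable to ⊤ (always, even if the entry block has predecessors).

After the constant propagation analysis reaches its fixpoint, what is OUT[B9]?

Fixpoint table:
  B0: | IN=(all ⊤) | OUT=(all ⊤)
  B1: | IN=(all ⊤) | OUT={a:-1; rest ⊤}
  B2: | IN={a:-1; rest ⊤} | OUT={a:-1, b:-3, e:-2; rest ⊤}
  B3: | IN={e:-2; rest ⊤} | OUT={e:-2; rest ⊤}
  B4: | IN={e:-2; rest ⊤} | OUT={e:-2; rest ⊤}
  B5: | IN={e:-2; rest ⊤} | OUT={e:-2; rest ⊤}
  B6: | IN={e:-2; rest ⊤} | OUT={a:0, c:-2, e:-2; rest ⊤}
  B7: | IN={a:0, c:-2, e:-2; rest ⊤} | OUT={a:-1, b:0, c:-2, e:-2; rest ⊤}
  B8: | IN={a:-1, b:0, c:-2, e:-2; rest ⊤} | OUT={a:-1, b:0, c:-2, e:5; rest ⊤}
  B9: | IN={a:-1, b:0, c:-2; rest ⊤} | OUT={a:-1, b:0, c:-2, e:-2; rest ⊤}

Merge at B9: IN[B9] = OUT[B7] ⊔ OUT[B8] = {a: -1, b: 0, c: -2, d: ⊤, e: ⊤, f: ⊤}
Applying B9's transfer function to that IN value gives OUT[B9] (row B9 above).

Answer: {a: -1, b: 0, c: -2, d: ⊤, e: -2, f: ⊤}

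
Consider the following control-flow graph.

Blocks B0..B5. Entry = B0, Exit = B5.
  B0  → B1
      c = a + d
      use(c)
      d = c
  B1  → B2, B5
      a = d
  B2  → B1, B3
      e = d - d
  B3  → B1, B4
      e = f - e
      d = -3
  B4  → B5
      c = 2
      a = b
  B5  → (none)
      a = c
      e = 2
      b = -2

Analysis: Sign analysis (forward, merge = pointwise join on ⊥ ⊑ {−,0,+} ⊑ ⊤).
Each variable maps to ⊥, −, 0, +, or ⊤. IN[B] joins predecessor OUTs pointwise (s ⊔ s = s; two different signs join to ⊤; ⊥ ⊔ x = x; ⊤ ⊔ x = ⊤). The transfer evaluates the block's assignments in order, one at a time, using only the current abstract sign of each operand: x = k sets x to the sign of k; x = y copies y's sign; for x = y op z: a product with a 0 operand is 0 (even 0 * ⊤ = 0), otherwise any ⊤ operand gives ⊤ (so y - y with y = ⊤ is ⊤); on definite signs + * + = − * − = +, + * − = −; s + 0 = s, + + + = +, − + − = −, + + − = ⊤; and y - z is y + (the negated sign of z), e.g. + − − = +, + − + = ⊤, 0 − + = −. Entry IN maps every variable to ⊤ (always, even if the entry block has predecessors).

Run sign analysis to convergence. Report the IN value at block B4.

Answer: {a: ⊤, b: ⊤, c: ⊤, d: -, e: ⊤, f: ⊤}

Working:
Converged values:
  B0:   IN=(all ⊤)   OUT=(all ⊤)
  B1:   IN=(all ⊤)   OUT=(all ⊤)
  B2:   IN=(all ⊤)   OUT=(all ⊤)
  B3:   IN=(all ⊤)   OUT={d:-; rest ⊤}
  B4:   IN={d:-; rest ⊤}   OUT={c:+, d:-; rest ⊤}
  B5:   IN=(all ⊤)   OUT={b:-, e:+; rest ⊤}

Merge at B4: IN[B4] = OUT[B3] = {a: ⊤, b: ⊤, c: ⊤, d: -, e: ⊤, f: ⊤}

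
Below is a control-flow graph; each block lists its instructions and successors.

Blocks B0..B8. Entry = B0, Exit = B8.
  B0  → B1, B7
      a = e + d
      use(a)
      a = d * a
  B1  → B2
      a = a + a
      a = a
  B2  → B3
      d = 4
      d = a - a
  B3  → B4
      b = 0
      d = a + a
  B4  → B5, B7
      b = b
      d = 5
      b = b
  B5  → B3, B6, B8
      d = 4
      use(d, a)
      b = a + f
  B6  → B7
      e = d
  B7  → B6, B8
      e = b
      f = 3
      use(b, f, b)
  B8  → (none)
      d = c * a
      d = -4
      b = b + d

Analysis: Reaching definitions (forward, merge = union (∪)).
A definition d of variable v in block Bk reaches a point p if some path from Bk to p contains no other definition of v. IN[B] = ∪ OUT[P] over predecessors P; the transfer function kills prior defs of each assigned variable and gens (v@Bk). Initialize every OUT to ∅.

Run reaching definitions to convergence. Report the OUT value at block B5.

Answer: {a@B1, b@B5, d@B5}

Trace:
Converged values:
  B0: | IN={} | OUT={a@B0}
  B1: | IN={a@B0} | OUT={a@B1}
  B2: | IN={a@B1} | OUT={a@B1, d@B2}
  B3: | IN={a@B1, b@B5, d@B2, d@B5} | OUT={a@B1, b@B3, d@B3}
  B4: | IN={a@B1, b@B3, d@B3} | OUT={a@B1, b@B4, d@B4}
  B5: | IN={a@B1, b@B4, d@B4} | OUT={a@B1, b@B5, d@B5}
  B6: | IN={a@B0, a@B1, b@B4, b@B5, d@B4, d@B5, e@B7, f@B7} | OUT={a@B0, a@B1, b@B4, b@B5, d@B4, d@B5, e@B6, f@B7}
  B7: | IN={a@B0, a@B1, b@B4, b@B5, d@B4, d@B5, e@B6, f@B7} | OUT={a@B0, a@B1, b@B4, b@B5, d@B4, d@B5, e@B7, f@B7}
  B8: | IN={a@B0, a@B1, b@B4, b@B5, d@B4, d@B5, e@B7, f@B7} | OUT={a@B0, a@B1, b@B8, d@B8, e@B7, f@B7}

Merge at B5: IN[B5] = OUT[B4] = {a@B1, b@B4, d@B4}
Applying B5's transfer function to that IN value gives OUT[B5] (row B5 above).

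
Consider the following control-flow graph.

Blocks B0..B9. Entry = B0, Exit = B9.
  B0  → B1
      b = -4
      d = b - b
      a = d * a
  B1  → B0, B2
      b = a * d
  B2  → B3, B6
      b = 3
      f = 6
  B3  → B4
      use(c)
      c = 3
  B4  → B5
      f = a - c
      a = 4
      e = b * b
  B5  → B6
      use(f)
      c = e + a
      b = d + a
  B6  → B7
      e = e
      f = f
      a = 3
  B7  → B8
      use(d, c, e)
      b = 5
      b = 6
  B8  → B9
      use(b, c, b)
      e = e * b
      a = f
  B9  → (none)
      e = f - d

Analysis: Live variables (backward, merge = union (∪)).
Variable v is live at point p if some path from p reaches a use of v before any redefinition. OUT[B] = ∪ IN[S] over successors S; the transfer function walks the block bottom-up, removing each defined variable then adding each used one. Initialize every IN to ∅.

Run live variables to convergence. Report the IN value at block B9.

Fixpoint table:
  B0: | IN={a, c, e} | OUT={a, c, d, e}
  B1: | IN={a, c, d, e} | OUT={a, c, d, e}
  B2: | IN={a, c, d, e} | OUT={a, b, c, d, e, f}
  B3: | IN={a, b, c, d} | OUT={a, b, c, d}
  B4: | IN={a, b, c, d} | OUT={a, d, e, f}
  B5: | IN={a, d, e, f} | OUT={c, d, e, f}
  B6: | IN={c, d, e, f} | OUT={c, d, e, f}
  B7: | IN={c, d, e, f} | OUT={b, c, d, e, f}
  B8: | IN={b, c, d, e, f} | OUT={d, f}
  B9: | IN={d, f} | OUT={}

B9 is the boundary node: OUT[B9] = {}
Applying B9's transfer function to that OUT value gives IN[B9] (row B9 above).

Answer: {d, f}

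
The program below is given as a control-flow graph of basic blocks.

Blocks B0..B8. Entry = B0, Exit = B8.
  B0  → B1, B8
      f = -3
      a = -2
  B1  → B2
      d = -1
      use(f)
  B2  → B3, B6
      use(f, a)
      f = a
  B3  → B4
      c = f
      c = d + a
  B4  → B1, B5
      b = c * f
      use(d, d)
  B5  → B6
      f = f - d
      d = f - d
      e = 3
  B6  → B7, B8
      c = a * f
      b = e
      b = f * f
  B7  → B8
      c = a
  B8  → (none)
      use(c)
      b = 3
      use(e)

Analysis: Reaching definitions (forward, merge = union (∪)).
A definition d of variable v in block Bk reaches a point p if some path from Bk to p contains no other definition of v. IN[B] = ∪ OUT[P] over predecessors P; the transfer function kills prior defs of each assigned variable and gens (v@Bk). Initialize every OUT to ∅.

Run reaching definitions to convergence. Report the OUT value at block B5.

Per-block solution:
  B0:   IN={}   OUT={a@B0, f@B0}
  B1:   IN={a@B0, b@B4, c@B3, d@B1, f@B0, f@B2}   OUT={a@B0, b@B4, c@B3, d@B1, f@B0, f@B2}
  B2:   IN={a@B0, b@B4, c@B3, d@B1, f@B0, f@B2}   OUT={a@B0, b@B4, c@B3, d@B1, f@B2}
  B3:   IN={a@B0, b@B4, c@B3, d@B1, f@B2}   OUT={a@B0, b@B4, c@B3, d@B1, f@B2}
  B4:   IN={a@B0, b@B4, c@B3, d@B1, f@B2}   OUT={a@B0, b@B4, c@B3, d@B1, f@B2}
  B5:   IN={a@B0, b@B4, c@B3, d@B1, f@B2}   OUT={a@B0, b@B4, c@B3, d@B5, e@B5, f@B5}
  B6:   IN={a@B0, b@B4, c@B3, d@B1, d@B5, e@B5, f@B2, f@B5}   OUT={a@B0, b@B6, c@B6, d@B1, d@B5, e@B5, f@B2, f@B5}
  B7:   IN={a@B0, b@B6, c@B6, d@B1, d@B5, e@B5, f@B2, f@B5}   OUT={a@B0, b@B6, c@B7, d@B1, d@B5, e@B5, f@B2, f@B5}
  B8:   IN={a@B0, b@B6, c@B6, c@B7, d@B1, d@B5, e@B5, f@B0, f@B2, f@B5}   OUT={a@B0, b@B8, c@B6, c@B7, d@B1, d@B5, e@B5, f@B0, f@B2, f@B5}

Merge at B5: IN[B5] = OUT[B4] = {a@B0, b@B4, c@B3, d@B1, f@B2}
Applying B5's transfer function to that IN value gives OUT[B5] (row B5 above).

Answer: {a@B0, b@B4, c@B3, d@B5, e@B5, f@B5}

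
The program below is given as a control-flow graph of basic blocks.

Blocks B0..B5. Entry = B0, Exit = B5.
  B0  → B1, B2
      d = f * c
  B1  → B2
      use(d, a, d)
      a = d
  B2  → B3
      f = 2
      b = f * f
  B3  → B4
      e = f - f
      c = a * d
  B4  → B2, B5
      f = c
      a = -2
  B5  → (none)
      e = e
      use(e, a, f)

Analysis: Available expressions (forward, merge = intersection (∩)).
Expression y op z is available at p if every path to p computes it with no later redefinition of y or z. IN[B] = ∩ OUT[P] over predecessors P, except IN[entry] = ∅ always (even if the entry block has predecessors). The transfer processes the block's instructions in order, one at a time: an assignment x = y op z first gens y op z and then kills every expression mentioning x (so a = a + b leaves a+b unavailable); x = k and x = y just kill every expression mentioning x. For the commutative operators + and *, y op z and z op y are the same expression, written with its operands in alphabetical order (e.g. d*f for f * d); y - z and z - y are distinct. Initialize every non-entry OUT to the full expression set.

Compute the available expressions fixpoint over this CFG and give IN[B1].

Answer: {c*f}

Working:
Fixpoint table:
  B0:   IN={}   OUT={c*f}
  B1:   IN={c*f}   OUT={c*f}
  B2:   IN={}   OUT={f*f}
  B3:   IN={f*f}   OUT={a*d, f*f, f-f}
  B4:   IN={a*d, f*f, f-f}   OUT={}
  B5:   IN={}   OUT={}

Merge at B1: IN[B1] = OUT[B0] = {c*f}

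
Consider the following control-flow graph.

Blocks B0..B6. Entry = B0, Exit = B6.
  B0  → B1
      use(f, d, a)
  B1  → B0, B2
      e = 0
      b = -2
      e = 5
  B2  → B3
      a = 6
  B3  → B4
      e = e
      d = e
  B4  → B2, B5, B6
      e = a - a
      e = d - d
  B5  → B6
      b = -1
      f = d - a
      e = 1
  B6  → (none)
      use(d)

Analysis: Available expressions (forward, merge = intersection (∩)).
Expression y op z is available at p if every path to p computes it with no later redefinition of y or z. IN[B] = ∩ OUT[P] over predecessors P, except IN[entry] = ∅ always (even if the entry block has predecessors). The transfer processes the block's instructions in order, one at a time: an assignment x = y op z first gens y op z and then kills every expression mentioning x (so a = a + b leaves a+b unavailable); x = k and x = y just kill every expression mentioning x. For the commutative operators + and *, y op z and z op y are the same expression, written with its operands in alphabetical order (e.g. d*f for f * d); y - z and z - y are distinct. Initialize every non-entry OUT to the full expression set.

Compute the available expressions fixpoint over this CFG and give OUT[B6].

Answer: {a-a, d-d}

Working:
Per-block solution:
  B0:   IN={}   OUT={}
  B1:   IN={}   OUT={}
  B2:   IN={}   OUT={}
  B3:   IN={}   OUT={}
  B4:   IN={}   OUT={a-a, d-d}
  B5:   IN={a-a, d-d}   OUT={a-a, d-a, d-d}
  B6:   IN={a-a, d-d}   OUT={a-a, d-d}

Merge at B6: IN[B6] = OUT[B4] ∩ OUT[B5] = {a-a, d-d}
Applying B6's transfer function to that IN value gives OUT[B6] (row B6 above).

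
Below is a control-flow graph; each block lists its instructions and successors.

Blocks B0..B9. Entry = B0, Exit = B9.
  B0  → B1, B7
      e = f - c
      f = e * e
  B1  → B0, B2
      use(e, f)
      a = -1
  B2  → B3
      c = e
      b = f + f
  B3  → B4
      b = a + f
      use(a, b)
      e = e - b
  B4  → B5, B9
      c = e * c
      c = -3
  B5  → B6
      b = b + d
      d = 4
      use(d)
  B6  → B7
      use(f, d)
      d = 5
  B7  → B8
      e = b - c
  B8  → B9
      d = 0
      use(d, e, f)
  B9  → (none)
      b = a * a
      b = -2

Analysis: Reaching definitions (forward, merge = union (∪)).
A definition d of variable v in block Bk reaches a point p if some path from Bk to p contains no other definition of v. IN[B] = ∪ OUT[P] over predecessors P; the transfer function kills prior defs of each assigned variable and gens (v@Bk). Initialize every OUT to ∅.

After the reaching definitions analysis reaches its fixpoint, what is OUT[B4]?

Converged values:
  B0: | IN={a@B1, e@B0, f@B0} | OUT={a@B1, e@B0, f@B0}
  B1: | IN={a@B1, e@B0, f@B0} | OUT={a@B1, e@B0, f@B0}
  B2: | IN={a@B1, e@B0, f@B0} | OUT={a@B1, b@B2, c@B2, e@B0, f@B0}
  B3: | IN={a@B1, b@B2, c@B2, e@B0, f@B0} | OUT={a@B1, b@B3, c@B2, e@B3, f@B0}
  B4: | IN={a@B1, b@B3, c@B2, e@B3, f@B0} | OUT={a@B1, b@B3, c@B4, e@B3, f@B0}
  B5: | IN={a@B1, b@B3, c@B4, e@B3, f@B0} | OUT={a@B1, b@B5, c@B4, d@B5, e@B3, f@B0}
  B6: | IN={a@B1, b@B5, c@B4, d@B5, e@B3, f@B0} | OUT={a@B1, b@B5, c@B4, d@B6, e@B3, f@B0}
  B7: | IN={a@B1, b@B5, c@B4, d@B6, e@B0, e@B3, f@B0} | OUT={a@B1, b@B5, c@B4, d@B6, e@B7, f@B0}
  B8: | IN={a@B1, b@B5, c@B4, d@B6, e@B7, f@B0} | OUT={a@B1, b@B5, c@B4, d@B8, e@B7, f@B0}
  B9: | IN={a@B1, b@B3, b@B5, c@B4, d@B8, e@B3, e@B7, f@B0} | OUT={a@B1, b@B9, c@B4, d@B8, e@B3, e@B7, f@B0}

Merge at B4: IN[B4] = OUT[B3] = {a@B1, b@B3, c@B2, e@B3, f@B0}
Applying B4's transfer function to that IN value gives OUT[B4] (row B4 above).

Answer: {a@B1, b@B3, c@B4, e@B3, f@B0}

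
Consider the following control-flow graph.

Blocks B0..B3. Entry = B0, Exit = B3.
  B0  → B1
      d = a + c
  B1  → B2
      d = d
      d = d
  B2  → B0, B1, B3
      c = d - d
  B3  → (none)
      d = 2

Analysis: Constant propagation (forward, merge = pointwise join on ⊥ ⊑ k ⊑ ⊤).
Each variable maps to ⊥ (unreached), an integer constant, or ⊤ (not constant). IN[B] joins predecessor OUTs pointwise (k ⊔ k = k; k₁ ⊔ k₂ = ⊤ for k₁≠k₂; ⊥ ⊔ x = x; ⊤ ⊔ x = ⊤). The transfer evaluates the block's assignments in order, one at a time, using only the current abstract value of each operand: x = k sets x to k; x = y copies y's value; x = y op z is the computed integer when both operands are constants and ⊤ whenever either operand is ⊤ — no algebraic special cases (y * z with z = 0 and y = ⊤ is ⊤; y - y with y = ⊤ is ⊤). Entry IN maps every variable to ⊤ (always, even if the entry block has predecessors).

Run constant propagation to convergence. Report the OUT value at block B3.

Converged values:
  B0:  IN=(all ⊤)  OUT=(all ⊤)
  B1:  IN=(all ⊤)  OUT=(all ⊤)
  B2:  IN=(all ⊤)  OUT=(all ⊤)
  B3:  IN=(all ⊤)  OUT={d:2; rest ⊤}

Merge at B3: IN[B3] = OUT[B2] = {a: ⊤, b: ⊤, c: ⊤, d: ⊤, e: ⊤, f: ⊤}
Applying B3's transfer function to that IN value gives OUT[B3] (row B3 above).

Answer: {a: ⊤, b: ⊤, c: ⊤, d: 2, e: ⊤, f: ⊤}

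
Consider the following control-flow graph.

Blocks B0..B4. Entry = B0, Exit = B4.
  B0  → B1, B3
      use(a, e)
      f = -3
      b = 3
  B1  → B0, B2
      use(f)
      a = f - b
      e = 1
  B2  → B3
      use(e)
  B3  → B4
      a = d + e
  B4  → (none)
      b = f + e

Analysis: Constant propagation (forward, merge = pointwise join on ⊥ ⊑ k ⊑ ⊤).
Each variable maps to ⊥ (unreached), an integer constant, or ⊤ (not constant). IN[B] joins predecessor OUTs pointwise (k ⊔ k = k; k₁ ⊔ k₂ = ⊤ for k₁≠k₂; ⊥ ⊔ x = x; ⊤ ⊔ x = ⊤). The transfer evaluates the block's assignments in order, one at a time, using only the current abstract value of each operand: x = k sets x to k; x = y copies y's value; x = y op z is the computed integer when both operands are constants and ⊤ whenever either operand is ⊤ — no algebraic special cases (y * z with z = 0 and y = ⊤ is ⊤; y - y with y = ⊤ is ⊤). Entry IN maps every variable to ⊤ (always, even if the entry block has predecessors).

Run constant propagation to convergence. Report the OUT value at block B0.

Fixpoint table:
  B0: | IN=(all ⊤) | OUT={b:3, f:-3; rest ⊤}
  B1: | IN={b:3, f:-3; rest ⊤} | OUT={a:-6, b:3, e:1, f:-3; rest ⊤}
  B2: | IN={a:-6, b:3, e:1, f:-3; rest ⊤} | OUT={a:-6, b:3, e:1, f:-3; rest ⊤}
  B3: | IN={b:3, f:-3; rest ⊤} | OUT={b:3, f:-3; rest ⊤}
  B4: | IN={b:3, f:-3; rest ⊤} | OUT={f:-3; rest ⊤}

Merge at B0 (entry node, so the boundary value (all ⊤) is joined with the incoming edge(s)): IN[B0] = (all ⊤) ⊔ OUT[B1] = {a: ⊤, b: ⊤, c: ⊤, d: ⊤, e: ⊤, f: ⊤}
Applying B0's transfer function to that IN value gives OUT[B0] (row B0 above).

Answer: {a: ⊤, b: 3, c: ⊤, d: ⊤, e: ⊤, f: -3}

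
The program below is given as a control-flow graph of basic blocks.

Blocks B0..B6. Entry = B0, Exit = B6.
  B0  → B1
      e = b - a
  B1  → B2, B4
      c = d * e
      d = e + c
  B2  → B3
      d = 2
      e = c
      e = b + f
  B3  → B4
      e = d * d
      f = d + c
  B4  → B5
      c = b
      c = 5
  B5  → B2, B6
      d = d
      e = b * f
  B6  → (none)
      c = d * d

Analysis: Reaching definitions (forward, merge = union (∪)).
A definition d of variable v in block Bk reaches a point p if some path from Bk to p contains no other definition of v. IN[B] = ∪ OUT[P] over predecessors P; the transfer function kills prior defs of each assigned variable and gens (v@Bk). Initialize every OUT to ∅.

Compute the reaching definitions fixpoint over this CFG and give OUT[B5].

Converged values:
  B0: | IN={} | OUT={e@B0}
  B1: | IN={e@B0} | OUT={c@B1, d@B1, e@B0}
  B2: | IN={c@B1, c@B4, d@B1, d@B5, e@B0, e@B5, f@B3} | OUT={c@B1, c@B4, d@B2, e@B2, f@B3}
  B3: | IN={c@B1, c@B4, d@B2, e@B2, f@B3} | OUT={c@B1, c@B4, d@B2, e@B3, f@B3}
  B4: | IN={c@B1, c@B4, d@B1, d@B2, e@B0, e@B3, f@B3} | OUT={c@B4, d@B1, d@B2, e@B0, e@B3, f@B3}
  B5: | IN={c@B4, d@B1, d@B2, e@B0, e@B3, f@B3} | OUT={c@B4, d@B5, e@B5, f@B3}
  B6: | IN={c@B4, d@B5, e@B5, f@B3} | OUT={c@B6, d@B5, e@B5, f@B3}

Merge at B5: IN[B5] = OUT[B4] = {c@B4, d@B1, d@B2, e@B0, e@B3, f@B3}
Applying B5's transfer function to that IN value gives OUT[B5] (row B5 above).

Answer: {c@B4, d@B5, e@B5, f@B3}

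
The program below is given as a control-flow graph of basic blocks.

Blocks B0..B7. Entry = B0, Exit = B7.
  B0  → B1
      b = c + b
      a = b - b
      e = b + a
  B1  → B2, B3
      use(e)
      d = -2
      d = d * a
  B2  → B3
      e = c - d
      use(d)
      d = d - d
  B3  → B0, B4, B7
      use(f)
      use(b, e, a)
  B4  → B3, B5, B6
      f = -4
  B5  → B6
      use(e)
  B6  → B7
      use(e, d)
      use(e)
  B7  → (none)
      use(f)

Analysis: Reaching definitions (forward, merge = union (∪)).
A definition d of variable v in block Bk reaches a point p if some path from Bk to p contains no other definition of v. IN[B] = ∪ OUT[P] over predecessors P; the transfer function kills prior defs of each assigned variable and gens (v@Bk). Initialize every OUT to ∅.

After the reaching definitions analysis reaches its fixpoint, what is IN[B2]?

Answer: {a@B0, b@B0, d@B1, e@B0, f@B4}

Working:
Fixpoint table:
  B0: | IN={a@B0, b@B0, d@B1, d@B2, e@B0, e@B2, f@B4} | OUT={a@B0, b@B0, d@B1, d@B2, e@B0, f@B4}
  B1: | IN={a@B0, b@B0, d@B1, d@B2, e@B0, f@B4} | OUT={a@B0, b@B0, d@B1, e@B0, f@B4}
  B2: | IN={a@B0, b@B0, d@B1, e@B0, f@B4} | OUT={a@B0, b@B0, d@B2, e@B2, f@B4}
  B3: | IN={a@B0, b@B0, d@B1, d@B2, e@B0, e@B2, f@B4} | OUT={a@B0, b@B0, d@B1, d@B2, e@B0, e@B2, f@B4}
  B4: | IN={a@B0, b@B0, d@B1, d@B2, e@B0, e@B2, f@B4} | OUT={a@B0, b@B0, d@B1, d@B2, e@B0, e@B2, f@B4}
  B5: | IN={a@B0, b@B0, d@B1, d@B2, e@B0, e@B2, f@B4} | OUT={a@B0, b@B0, d@B1, d@B2, e@B0, e@B2, f@B4}
  B6: | IN={a@B0, b@B0, d@B1, d@B2, e@B0, e@B2, f@B4} | OUT={a@B0, b@B0, d@B1, d@B2, e@B0, e@B2, f@B4}
  B7: | IN={a@B0, b@B0, d@B1, d@B2, e@B0, e@B2, f@B4} | OUT={a@B0, b@B0, d@B1, d@B2, e@B0, e@B2, f@B4}

Merge at B2: IN[B2] = OUT[B1] = {a@B0, b@B0, d@B1, e@B0, f@B4}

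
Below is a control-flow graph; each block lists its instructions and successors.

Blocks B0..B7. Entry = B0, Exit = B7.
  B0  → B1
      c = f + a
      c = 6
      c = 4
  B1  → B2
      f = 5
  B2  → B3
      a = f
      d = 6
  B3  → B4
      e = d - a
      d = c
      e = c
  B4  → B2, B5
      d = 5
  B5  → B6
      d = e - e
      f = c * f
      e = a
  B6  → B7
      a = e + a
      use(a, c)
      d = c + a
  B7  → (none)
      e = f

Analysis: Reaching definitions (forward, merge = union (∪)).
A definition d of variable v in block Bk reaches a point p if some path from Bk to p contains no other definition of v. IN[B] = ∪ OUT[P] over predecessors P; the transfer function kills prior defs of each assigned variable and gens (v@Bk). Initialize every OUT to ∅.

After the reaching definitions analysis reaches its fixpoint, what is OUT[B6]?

Converged values:
  B0:   IN={}   OUT={c@B0}
  B1:   IN={c@B0}   OUT={c@B0, f@B1}
  B2:   IN={a@B2, c@B0, d@B4, e@B3, f@B1}   OUT={a@B2, c@B0, d@B2, e@B3, f@B1}
  B3:   IN={a@B2, c@B0, d@B2, e@B3, f@B1}   OUT={a@B2, c@B0, d@B3, e@B3, f@B1}
  B4:   IN={a@B2, c@B0, d@B3, e@B3, f@B1}   OUT={a@B2, c@B0, d@B4, e@B3, f@B1}
  B5:   IN={a@B2, c@B0, d@B4, e@B3, f@B1}   OUT={a@B2, c@B0, d@B5, e@B5, f@B5}
  B6:   IN={a@B2, c@B0, d@B5, e@B5, f@B5}   OUT={a@B6, c@B0, d@B6, e@B5, f@B5}
  B7:   IN={a@B6, c@B0, d@B6, e@B5, f@B5}   OUT={a@B6, c@B0, d@B6, e@B7, f@B5}

Merge at B6: IN[B6] = OUT[B5] = {a@B2, c@B0, d@B5, e@B5, f@B5}
Applying B6's transfer function to that IN value gives OUT[B6] (row B6 above).

Answer: {a@B6, c@B0, d@B6, e@B5, f@B5}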